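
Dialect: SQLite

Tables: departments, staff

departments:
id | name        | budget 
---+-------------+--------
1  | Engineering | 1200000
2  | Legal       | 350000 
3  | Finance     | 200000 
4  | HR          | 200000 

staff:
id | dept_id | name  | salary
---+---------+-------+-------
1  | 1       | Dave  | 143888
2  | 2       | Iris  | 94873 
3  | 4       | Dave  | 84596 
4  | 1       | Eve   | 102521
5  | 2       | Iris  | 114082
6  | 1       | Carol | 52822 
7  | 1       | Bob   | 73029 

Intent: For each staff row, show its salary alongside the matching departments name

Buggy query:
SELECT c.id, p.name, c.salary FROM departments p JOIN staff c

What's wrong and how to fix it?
Bug: Missing join condition: each staff row is matched to all departments rows instead of just its own

Fix: Specify the join condition linking the foreign key to the parent id

Corrected query:
SELECT c.id, p.name, c.salary FROM departments p JOIN staff c ON c.dept_id = p.id

Result:
id | name        | salary
---+-------------+-------
1  | Engineering | 143888
2  | Legal       | 94873 
3  | HR          | 84596 
4  | Engineering | 102521
5  | Legal       | 114082
6  | Engineering | 52822 
7  | Engineering | 73029 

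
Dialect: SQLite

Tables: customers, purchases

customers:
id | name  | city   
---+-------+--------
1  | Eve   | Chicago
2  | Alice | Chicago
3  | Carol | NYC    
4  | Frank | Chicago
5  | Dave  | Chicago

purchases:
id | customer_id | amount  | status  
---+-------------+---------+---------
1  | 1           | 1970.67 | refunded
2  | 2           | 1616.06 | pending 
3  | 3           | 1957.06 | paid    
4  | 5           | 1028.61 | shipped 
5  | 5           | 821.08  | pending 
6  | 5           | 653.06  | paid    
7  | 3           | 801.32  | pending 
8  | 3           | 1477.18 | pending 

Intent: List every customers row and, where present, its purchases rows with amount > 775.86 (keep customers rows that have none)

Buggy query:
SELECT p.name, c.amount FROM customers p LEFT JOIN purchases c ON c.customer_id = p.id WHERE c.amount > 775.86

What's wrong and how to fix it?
Bug: A WHERE condition on the right-hand table after LEFT JOIN drops unmatched parents

Fix: Put 'c.amount > 775.86' in the JOIN's ON clause instead of WHERE

Corrected query:
SELECT p.name, c.amount FROM customers p LEFT JOIN purchases c ON c.customer_id = p.id AND c.amount > 775.86

Result:
name  | amount 
------+--------
Eve   | 1970.67
Alice | 1616.06
Carol | 801.32 
Carol | 1477.18
Carol | 1957.06
Frank | NULL   
Dave  | 821.08 
Dave  | 1028.61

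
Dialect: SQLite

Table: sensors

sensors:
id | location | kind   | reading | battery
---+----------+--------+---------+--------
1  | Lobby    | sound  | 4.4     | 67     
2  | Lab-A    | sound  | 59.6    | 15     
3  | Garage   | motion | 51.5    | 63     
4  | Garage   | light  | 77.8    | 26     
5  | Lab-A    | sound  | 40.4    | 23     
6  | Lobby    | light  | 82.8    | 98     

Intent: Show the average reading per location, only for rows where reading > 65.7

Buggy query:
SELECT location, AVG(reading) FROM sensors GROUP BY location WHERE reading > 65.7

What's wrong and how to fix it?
Bug: Row-level WHERE must come before GROUP BY in the clause order

Fix: Place WHERE between FROM and GROUP BY

Corrected query:
SELECT location, AVG(reading) FROM sensors WHERE reading > 65.7 GROUP BY location

Result:
location | AVG(reading)
---------+-------------
Garage   | 77.8        
Lobby    | 82.8        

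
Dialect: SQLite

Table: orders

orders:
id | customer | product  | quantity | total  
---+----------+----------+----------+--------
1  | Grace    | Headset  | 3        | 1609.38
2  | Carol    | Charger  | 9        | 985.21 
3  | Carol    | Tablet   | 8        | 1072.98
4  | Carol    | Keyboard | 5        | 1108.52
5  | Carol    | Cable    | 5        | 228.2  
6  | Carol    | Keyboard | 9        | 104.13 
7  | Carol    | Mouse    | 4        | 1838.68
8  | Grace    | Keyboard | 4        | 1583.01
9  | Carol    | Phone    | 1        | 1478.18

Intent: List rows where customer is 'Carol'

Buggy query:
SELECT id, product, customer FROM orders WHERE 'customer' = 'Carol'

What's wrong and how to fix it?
Bug: 'customer' in single quotes is a string literal, not the column; the comparison is literal-vs-literal and never true

Fix: Remove the quotes around the column name (or use double quotes for an identifier)

Corrected query:
SELECT id, product, customer FROM orders WHERE customer = 'Carol'

Result:
id | product  | customer
---+----------+---------
2  | Charger  | Carol   
3  | Tablet   | Carol   
4  | Keyboard | Carol   
5  | Cable    | Carol   
6  | Keyboard | Carol   
7  | Mouse    | Carol   
9  | Phone    | Carol   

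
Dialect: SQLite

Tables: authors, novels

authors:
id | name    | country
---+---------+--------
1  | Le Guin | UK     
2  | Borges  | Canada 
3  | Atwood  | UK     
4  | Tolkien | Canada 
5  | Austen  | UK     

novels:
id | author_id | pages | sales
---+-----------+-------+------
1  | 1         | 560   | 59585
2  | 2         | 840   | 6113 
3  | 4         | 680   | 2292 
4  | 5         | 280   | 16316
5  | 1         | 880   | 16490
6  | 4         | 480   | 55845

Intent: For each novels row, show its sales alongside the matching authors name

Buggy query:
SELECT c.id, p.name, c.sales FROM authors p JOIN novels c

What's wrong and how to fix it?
Bug: JOIN with no ON clause produces a cartesian product; every novels row pairs with every authors row

Fix: Specify the join condition linking the foreign key to the parent id

Corrected query:
SELECT c.id, p.name, c.sales FROM authors p JOIN novels c ON c.author_id = p.id

Result:
id | name    | sales
---+---------+------
1  | Le Guin | 59585
2  | Borges  | 6113 
3  | Tolkien | 2292 
4  | Austen  | 16316
5  | Le Guin | 16490
6  | Tolkien | 55845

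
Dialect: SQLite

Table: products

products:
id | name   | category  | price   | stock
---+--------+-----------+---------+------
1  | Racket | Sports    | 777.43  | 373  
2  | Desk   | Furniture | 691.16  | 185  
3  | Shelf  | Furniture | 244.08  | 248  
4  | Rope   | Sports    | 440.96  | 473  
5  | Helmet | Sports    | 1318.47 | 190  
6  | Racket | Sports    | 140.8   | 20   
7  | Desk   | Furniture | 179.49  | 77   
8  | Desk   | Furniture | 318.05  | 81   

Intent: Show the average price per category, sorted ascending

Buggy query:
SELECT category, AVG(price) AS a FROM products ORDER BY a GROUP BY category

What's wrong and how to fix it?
Bug: GROUP BY must precede ORDER BY

Fix: Move ORDER BY to the end, after GROUP BY

Corrected query:
SELECT category, AVG(price) AS a FROM products GROUP BY category ORDER BY a

Result:
category  | a      
----------+--------
Furniture | 358.195
Sports    | 669.415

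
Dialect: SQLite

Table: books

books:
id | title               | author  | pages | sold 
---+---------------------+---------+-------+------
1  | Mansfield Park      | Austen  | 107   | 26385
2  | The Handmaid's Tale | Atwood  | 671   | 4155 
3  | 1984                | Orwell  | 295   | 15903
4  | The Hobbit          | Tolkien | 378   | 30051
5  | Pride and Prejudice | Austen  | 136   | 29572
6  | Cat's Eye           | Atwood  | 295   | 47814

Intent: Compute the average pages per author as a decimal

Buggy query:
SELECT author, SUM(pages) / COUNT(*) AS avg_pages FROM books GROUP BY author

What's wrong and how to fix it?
Bug: SUM(pages) and COUNT(*) are both integers; the division truncates the fractional part

Fix: Multiply by 1.0 (or CAST to REAL) to force floating-point division

Corrected query:
SELECT author, SUM(pages) * 1.0 / COUNT(*) AS avg_pages FROM books GROUP BY author

Result:
author  | avg_pages
--------+----------
Atwood  | 483      
Austen  | 121.5    
Orwell  | 295      
Tolkien | 378      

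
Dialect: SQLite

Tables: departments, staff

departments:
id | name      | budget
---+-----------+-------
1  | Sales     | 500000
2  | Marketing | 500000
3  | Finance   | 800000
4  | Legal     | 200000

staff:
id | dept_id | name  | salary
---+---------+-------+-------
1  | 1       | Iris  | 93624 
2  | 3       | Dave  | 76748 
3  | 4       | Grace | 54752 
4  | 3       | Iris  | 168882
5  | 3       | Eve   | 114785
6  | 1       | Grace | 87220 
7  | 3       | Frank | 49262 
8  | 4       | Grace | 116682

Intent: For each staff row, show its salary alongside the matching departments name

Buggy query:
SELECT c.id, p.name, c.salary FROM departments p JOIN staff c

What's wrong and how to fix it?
Bug: JOIN with no ON clause produces a cartesian product; every staff row pairs with every departments row

Fix: Specify the join condition linking the foreign key to the parent id

Corrected query:
SELECT c.id, p.name, c.salary FROM departments p JOIN staff c ON c.dept_id = p.id

Result:
id | name    | salary
---+---------+-------
1  | Sales   | 93624 
2  | Finance | 76748 
3  | Legal   | 54752 
4  | Finance | 168882
5  | Finance | 114785
6  | Sales   | 87220 
7  | Finance | 49262 
8  | Legal   | 116682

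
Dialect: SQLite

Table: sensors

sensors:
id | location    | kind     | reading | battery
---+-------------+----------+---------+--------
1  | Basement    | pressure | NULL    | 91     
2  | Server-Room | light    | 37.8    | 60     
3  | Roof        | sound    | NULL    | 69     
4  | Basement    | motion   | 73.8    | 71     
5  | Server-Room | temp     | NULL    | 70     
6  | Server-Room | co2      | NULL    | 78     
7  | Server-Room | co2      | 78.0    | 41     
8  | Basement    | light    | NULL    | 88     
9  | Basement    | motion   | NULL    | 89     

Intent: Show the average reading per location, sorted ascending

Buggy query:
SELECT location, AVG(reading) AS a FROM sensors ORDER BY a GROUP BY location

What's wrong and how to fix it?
Bug: GROUP BY must precede ORDER BY

Fix: Move ORDER BY to the end, after GROUP BY

Corrected query:
SELECT location, AVG(reading) AS a FROM sensors GROUP BY location ORDER BY a

Result:
location    | a   
------------+-----
Roof        | NULL
Server-Room | 57.9
Basement    | 73.8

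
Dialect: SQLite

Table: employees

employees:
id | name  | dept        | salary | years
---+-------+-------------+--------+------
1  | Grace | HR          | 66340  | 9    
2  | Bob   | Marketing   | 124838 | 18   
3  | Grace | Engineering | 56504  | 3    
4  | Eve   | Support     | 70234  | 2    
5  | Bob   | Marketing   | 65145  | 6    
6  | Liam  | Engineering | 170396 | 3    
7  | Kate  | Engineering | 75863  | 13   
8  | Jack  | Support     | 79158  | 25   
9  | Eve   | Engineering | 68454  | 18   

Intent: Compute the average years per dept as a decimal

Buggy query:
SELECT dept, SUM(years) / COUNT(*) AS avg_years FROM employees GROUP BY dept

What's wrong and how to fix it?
Bug: SUM(years) and COUNT(*) are both integers; the division truncates the fractional part

Fix: Cast one side to REAL so the division keeps the fractional part

Corrected query:
SELECT dept, SUM(years) * 1.0 / COUNT(*) AS avg_years FROM employees GROUP BY dept

Result:
dept        | avg_years
------------+----------
Engineering | 9.25     
HR          | 9        
Marketing   | 12       
Support     | 13.5     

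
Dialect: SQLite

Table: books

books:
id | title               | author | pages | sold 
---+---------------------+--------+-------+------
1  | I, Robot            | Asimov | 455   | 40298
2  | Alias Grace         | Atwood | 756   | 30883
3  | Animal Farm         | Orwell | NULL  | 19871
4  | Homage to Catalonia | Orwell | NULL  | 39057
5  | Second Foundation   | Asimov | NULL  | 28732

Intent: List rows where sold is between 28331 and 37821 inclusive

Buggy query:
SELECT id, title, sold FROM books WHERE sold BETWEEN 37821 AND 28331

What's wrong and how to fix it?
Bug: The bounds are reversed; BETWEEN a AND b requires a <= b to match anything

Fix: Swap the bounds so the smaller value comes first

Corrected query:
SELECT id, title, sold FROM books WHERE sold BETWEEN 28331 AND 37821

Result:
id | title             | sold 
---+-------------------+------
2  | Alias Grace       | 30883
5  | Second Foundation | 28732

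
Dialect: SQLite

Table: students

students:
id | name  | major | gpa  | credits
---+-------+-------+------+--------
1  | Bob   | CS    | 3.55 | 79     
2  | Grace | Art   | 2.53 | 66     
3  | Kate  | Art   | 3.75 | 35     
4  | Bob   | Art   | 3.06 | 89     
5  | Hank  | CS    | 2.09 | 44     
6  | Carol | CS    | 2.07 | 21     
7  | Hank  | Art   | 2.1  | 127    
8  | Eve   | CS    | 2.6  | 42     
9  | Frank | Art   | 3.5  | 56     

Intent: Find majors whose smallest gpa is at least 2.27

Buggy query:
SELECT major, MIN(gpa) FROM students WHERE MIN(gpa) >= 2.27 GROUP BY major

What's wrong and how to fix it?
Bug: Aggregates like MIN are computed per group after WHERE runs

Fix: Use HAVING for the per-group MIN condition

Corrected query:
SELECT major, MIN(gpa) FROM students GROUP BY major HAVING MIN(gpa) >= 2.27

Result:
(no rows)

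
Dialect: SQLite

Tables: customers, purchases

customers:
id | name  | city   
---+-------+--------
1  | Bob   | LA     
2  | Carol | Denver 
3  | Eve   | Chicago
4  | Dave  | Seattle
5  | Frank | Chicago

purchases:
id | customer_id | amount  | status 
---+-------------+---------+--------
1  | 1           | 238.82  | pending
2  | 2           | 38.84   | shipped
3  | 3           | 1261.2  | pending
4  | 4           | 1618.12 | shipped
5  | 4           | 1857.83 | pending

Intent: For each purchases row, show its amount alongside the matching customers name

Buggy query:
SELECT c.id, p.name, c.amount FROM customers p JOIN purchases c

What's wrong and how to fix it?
Bug: Missing join condition: each purchases row is matched to all customers rows instead of just its own

Fix: Specify the join condition linking the foreign key to the parent id

Corrected query:
SELECT c.id, p.name, c.amount FROM customers p JOIN purchases c ON c.customer_id = p.id

Result:
id | name  | amount 
---+-------+--------
1  | Bob   | 238.82 
2  | Carol | 38.84  
3  | Eve   | 1261.2 
4  | Dave  | 1618.12
5  | Dave  | 1857.83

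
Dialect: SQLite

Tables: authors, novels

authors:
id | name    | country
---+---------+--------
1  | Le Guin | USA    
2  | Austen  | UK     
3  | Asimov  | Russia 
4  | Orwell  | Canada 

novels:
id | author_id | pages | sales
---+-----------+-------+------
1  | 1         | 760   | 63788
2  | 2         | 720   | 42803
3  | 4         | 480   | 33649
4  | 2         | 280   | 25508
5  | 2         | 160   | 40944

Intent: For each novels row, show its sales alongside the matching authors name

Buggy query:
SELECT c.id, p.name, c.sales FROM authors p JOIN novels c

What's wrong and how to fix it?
Bug: Missing join condition: each novels row is matched to all authors rows instead of just its own

Fix: Add ON c.author_id = p.id to the JOIN

Corrected query:
SELECT c.id, p.name, c.sales FROM authors p JOIN novels c ON c.author_id = p.id

Result:
id | name    | sales
---+---------+------
1  | Le Guin | 63788
2  | Austen  | 42803
3  | Orwell  | 33649
4  | Austen  | 25508
5  | Austen  | 40944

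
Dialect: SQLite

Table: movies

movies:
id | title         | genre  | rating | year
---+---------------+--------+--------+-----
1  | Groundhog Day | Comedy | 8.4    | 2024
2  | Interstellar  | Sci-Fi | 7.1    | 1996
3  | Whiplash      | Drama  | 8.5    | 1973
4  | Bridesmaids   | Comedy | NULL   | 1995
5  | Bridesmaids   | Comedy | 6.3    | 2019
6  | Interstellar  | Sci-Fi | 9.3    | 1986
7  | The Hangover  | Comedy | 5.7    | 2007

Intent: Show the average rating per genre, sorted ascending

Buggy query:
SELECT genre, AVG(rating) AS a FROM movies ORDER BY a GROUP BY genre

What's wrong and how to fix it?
Bug: GROUP BY must precede ORDER BY

Fix: Reorder: SELECT … FROM … GROUP BY … ORDER BY …

Corrected query:
SELECT genre, AVG(rating) AS a FROM movies GROUP BY genre ORDER BY a

Result:
genre  | a  
-------+----
Comedy | 6.8
Sci-Fi | 8.2
Drama  | 8.5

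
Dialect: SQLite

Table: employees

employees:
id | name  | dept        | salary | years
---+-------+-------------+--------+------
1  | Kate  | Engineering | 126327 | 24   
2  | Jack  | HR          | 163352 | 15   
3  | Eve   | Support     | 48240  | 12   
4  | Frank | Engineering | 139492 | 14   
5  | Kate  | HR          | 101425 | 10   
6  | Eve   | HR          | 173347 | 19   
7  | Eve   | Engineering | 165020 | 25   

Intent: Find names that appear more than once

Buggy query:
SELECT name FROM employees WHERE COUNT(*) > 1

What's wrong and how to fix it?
Bug: WHERE can't reference COUNT(*); aggregates are computed after WHERE

Fix: GROUP BY name, then filter groups with HAVING COUNT(*) > 1

Corrected query:
SELECT name FROM employees GROUP BY name HAVING COUNT(*) > 1

Result:
name
----
Eve 
Kate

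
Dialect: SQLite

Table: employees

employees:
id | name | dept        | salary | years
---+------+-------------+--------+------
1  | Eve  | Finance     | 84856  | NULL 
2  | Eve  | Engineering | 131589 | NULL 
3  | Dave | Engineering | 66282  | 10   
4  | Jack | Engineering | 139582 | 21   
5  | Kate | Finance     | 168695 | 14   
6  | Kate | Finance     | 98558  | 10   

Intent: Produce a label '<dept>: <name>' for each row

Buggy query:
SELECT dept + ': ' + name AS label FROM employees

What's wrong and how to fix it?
Bug: '+' is numeric addition; on text columns SQLite converts them to 0 instead of concatenating

Fix: Replace + with || to concatenate text

Corrected query:
SELECT dept || ': ' || name AS label FROM employees

Result:
label            
-----------------
Finance: Eve     
Engineering: Eve 
Engineering: Dave
Engineering: Jack
Finance: Kate    
Finance: Kate    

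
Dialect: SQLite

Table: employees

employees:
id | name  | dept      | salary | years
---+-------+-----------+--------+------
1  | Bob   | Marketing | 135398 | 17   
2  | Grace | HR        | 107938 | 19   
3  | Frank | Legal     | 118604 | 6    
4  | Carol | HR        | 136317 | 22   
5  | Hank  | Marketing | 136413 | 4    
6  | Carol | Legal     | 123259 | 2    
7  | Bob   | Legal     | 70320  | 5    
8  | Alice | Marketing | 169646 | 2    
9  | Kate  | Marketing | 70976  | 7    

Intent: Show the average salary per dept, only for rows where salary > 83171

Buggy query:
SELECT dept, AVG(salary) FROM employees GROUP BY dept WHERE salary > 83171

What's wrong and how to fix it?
Bug: WHERE cannot follow GROUP BY

Fix: Move the WHERE clause before GROUP BY

Corrected query:
SELECT dept, AVG(salary) FROM employees WHERE salary > 83171 GROUP BY dept

Result:
dept      | AVG(salary)  
----------+--------------
HR        | 122127.5     
Legal     | 120931.5     
Marketing | 147152.333333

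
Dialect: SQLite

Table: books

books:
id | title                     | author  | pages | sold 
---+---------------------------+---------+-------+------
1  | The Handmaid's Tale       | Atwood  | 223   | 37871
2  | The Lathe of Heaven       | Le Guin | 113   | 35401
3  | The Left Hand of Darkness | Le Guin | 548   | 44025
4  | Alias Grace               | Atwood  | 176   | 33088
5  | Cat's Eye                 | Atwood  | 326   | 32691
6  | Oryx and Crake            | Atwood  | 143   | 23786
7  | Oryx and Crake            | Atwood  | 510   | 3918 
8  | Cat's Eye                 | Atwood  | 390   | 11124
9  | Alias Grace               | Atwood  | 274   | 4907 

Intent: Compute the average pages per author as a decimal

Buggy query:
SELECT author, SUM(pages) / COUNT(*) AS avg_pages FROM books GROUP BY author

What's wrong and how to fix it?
Bug: SUM(pages) and COUNT(*) are both integers; the division truncates the fractional part

Fix: Cast one side to REAL so the division keeps the fractional part

Corrected query:
SELECT author, SUM(pages) * 1.0 / COUNT(*) AS avg_pages FROM books GROUP BY author

Result:
author  | avg_pages 
--------+-----------
Atwood  | 291.714286
Le Guin | 330.5     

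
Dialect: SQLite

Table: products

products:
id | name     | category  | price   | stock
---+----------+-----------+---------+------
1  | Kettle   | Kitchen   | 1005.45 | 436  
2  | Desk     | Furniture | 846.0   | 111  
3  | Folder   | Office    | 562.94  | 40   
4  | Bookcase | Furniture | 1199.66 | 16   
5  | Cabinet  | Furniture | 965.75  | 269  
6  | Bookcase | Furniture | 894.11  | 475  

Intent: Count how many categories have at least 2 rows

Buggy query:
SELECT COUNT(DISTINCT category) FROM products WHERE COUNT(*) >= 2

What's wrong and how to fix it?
Bug: WHERE filters individual rows, not groups, so a group-level COUNT is invalid there

Fix: Use a subquery that GROUPs and filters with HAVING, then count its rows

Corrected query:
SELECT COUNT(*) FROM (SELECT category FROM products GROUP BY category HAVING COUNT(*) >= 2)

Result:
COUNT(*)
--------
1       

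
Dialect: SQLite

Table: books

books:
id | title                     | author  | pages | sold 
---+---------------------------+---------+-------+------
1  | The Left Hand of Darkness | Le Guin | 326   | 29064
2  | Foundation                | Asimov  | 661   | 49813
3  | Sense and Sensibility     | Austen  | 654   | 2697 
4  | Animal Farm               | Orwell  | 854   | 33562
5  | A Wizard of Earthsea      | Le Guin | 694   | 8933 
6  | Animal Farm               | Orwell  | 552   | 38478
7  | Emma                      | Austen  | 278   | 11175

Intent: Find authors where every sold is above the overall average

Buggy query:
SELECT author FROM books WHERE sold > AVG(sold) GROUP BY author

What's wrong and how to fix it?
Bug: AVG() is an aggregate; it can't sit directly in WHERE

Fix: Compute the overall average in a scalar subquery and compare each group's MIN against it in HAVING

Corrected query:
SELECT author FROM books GROUP BY author HAVING MIN(sold) > (SELECT AVG(sold) FROM books)

Result:
author
------
Asimov
Orwell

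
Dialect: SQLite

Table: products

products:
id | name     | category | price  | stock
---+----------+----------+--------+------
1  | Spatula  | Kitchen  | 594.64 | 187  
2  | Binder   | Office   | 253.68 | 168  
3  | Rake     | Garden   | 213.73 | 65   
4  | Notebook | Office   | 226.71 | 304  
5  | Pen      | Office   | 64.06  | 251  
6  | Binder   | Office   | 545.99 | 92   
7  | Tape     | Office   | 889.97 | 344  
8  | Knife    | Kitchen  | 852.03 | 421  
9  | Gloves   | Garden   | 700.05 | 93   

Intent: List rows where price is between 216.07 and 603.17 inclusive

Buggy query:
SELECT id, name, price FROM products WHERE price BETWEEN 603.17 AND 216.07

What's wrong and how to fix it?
Bug: BETWEEN expects the lower bound first; with 603.17 AND 216.07 the range is empty

Fix: Write BETWEEN 216.07 AND 603.17

Corrected query:
SELECT id, name, price FROM products WHERE price BETWEEN 216.07 AND 603.17

Result:
id | name     | price 
---+----------+-------
1  | Spatula  | 594.64
2  | Binder   | 253.68
4  | Notebook | 226.71
6  | Binder   | 545.99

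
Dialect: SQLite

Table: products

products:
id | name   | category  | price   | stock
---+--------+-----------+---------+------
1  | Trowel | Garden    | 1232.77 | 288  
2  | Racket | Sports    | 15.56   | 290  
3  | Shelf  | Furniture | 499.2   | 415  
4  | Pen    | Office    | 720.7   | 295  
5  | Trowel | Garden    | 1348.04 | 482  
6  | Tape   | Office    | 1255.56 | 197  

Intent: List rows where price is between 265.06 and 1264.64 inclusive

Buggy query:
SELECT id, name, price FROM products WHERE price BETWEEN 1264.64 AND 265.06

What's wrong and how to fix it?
Bug: BETWEEN expects the lower bound first; with 1264.64 AND 265.06 the range is empty

Fix: Write BETWEEN 265.06 AND 1264.64

Corrected query:
SELECT id, name, price FROM products WHERE price BETWEEN 265.06 AND 1264.64

Result:
id | name   | price  
---+--------+--------
1  | Trowel | 1232.77
3  | Shelf  | 499.2  
4  | Pen    | 720.7  
6  | Tape   | 1255.56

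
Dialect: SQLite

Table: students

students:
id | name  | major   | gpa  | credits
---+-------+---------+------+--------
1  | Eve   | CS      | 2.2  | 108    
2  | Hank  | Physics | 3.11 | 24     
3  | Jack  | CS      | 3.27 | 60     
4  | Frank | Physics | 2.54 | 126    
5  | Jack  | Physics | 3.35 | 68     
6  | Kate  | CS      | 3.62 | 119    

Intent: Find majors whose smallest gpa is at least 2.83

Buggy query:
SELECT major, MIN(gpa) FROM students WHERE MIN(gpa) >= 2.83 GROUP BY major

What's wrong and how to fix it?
Bug: MIN() in WHERE is a misuse of aggregate

Fix: Use HAVING for the per-group MIN condition

Corrected query:
SELECT major, MIN(gpa) FROM students GROUP BY major HAVING MIN(gpa) >= 2.83

Result:
(no rows)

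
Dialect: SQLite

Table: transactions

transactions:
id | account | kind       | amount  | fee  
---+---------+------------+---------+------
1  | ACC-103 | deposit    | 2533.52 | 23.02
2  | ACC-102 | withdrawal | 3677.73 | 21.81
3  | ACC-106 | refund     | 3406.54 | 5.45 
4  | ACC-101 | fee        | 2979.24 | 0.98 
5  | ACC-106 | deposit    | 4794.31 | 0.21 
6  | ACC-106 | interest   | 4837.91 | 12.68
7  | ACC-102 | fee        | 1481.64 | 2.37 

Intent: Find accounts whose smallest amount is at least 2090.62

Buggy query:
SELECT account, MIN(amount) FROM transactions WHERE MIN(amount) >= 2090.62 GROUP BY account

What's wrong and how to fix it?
Bug: Aggregates like MIN are computed per group after WHERE runs

Fix: Use HAVING for the per-group MIN condition

Corrected query:
SELECT account, MIN(amount) FROM transactions GROUP BY account HAVING MIN(amount) >= 2090.62

Result:
account | MIN(amount)
--------+------------
ACC-101 | 2979.24    
ACC-103 | 2533.52    
ACC-106 | 3406.54    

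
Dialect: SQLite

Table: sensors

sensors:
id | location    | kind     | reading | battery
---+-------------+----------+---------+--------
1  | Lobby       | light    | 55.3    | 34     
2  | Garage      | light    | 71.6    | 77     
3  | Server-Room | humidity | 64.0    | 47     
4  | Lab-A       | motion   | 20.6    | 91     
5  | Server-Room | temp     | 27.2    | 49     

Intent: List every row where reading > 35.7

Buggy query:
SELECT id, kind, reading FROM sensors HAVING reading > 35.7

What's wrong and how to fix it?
Bug: This is a non-aggregate query (no GROUP BY, no aggregates), so in SQLite the HAVING clause is invalid here; a row-level condition belongs in WHERE

Fix: Replace HAVING with WHERE since the condition applies to individual rows

Corrected query:
SELECT id, kind, reading FROM sensors WHERE reading > 35.7

Result:
id | kind     | reading
---+----------+--------
1  | light    | 55.3   
2  | light    | 71.6   
3  | humidity | 64     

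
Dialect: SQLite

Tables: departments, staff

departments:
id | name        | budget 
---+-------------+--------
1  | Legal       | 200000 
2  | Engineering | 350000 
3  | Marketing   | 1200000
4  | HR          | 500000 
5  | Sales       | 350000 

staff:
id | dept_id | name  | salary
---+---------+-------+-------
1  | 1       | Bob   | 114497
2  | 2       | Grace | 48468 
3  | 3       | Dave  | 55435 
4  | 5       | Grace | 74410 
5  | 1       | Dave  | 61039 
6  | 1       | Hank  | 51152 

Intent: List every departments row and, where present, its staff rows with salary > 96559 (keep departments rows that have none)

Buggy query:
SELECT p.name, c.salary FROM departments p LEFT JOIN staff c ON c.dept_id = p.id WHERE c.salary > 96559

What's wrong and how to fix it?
Bug: A WHERE condition on the right-hand table after LEFT JOIN drops unmatched parents

Fix: Put 'c.salary > 96559' in the JOIN's ON clause instead of WHERE

Corrected query:
SELECT p.name, c.salary FROM departments p LEFT JOIN staff c ON c.dept_id = p.id AND c.salary > 96559

Result:
name        | salary
------------+-------
Legal       | 114497
Engineering | NULL  
Marketing   | NULL  
HR          | NULL  
Sales       | NULL  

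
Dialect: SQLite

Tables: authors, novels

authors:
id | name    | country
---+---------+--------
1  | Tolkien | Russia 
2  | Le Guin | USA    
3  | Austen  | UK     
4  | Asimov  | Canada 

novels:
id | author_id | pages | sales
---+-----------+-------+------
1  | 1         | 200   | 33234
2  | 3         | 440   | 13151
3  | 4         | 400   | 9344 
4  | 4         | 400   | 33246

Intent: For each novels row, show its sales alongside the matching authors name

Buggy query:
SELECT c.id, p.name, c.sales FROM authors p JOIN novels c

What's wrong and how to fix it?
Bug: JOIN with no ON clause produces a cartesian product; every novels row pairs with every authors row

Fix: Add ON c.author_id = p.id to the JOIN

Corrected query:
SELECT c.id, p.name, c.sales FROM authors p JOIN novels c ON c.author_id = p.id

Result:
id | name    | sales
---+---------+------
1  | Tolkien | 33234
2  | Austen  | 13151
3  | Asimov  | 9344 
4  | Asimov  | 33246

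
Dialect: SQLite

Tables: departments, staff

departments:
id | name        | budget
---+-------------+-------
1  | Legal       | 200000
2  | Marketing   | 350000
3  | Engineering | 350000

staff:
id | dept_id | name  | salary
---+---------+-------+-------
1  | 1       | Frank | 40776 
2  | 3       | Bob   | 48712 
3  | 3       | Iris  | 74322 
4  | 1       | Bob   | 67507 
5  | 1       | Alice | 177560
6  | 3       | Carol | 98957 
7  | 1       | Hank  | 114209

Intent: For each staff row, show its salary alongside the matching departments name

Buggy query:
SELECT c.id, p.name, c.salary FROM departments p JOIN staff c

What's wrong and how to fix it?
Bug: JOIN with no ON clause produces a cartesian product; every staff row pairs with every departments row

Fix: Specify the join condition linking the foreign key to the parent id

Corrected query:
SELECT c.id, p.name, c.salary FROM departments p JOIN staff c ON c.dept_id = p.id

Result:
id | name        | salary
---+-------------+-------
1  | Legal       | 40776 
2  | Engineering | 48712 
3  | Engineering | 74322 
4  | Legal       | 67507 
5  | Legal       | 177560
6  | Engineering | 98957 
7  | Legal       | 114209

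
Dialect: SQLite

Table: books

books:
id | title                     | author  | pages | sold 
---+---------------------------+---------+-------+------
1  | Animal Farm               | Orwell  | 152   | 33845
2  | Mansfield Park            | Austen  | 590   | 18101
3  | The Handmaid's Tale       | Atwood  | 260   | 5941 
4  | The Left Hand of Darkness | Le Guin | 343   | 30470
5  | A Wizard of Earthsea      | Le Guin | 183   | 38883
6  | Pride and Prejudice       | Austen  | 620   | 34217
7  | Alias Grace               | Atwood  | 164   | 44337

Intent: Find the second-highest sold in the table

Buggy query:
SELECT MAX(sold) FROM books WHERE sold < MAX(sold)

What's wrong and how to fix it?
Bug: MAX(sold) on the right of the comparison is an aggregate-in-WHERE error

Fix: Put the inner MAX in a scalar subquery

Corrected query:
SELECT MAX(sold) FROM books WHERE sold < (SELECT MAX(sold) FROM books)

Result:
MAX(sold)
---------
38883    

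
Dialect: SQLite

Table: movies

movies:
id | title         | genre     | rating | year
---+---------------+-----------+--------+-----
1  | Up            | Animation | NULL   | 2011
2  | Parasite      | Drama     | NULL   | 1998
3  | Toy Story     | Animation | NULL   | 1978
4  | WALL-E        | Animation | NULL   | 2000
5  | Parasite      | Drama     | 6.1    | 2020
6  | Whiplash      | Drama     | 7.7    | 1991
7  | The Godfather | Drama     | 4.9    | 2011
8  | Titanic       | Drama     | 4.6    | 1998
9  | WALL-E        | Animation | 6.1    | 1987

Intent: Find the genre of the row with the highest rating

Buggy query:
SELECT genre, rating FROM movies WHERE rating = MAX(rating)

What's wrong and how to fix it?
Bug: WHERE is evaluated per row; an aggregate over the whole table isn't defined there

Fix: Use a subquery: WHERE rating = (SELECT MAX(rating) FROM movies)

Corrected query:
SELECT genre, rating FROM movies WHERE rating = (SELECT MAX(rating) FROM movies)

Result:
genre | rating
------+-------
Drama | 7.7   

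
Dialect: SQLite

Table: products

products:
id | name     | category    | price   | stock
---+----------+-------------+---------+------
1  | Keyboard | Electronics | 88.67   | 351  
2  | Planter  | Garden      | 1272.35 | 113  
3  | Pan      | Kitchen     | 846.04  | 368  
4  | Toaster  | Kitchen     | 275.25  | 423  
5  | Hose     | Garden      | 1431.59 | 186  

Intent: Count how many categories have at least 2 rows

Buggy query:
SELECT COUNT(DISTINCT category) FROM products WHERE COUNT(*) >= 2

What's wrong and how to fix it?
Bug: WHERE filters individual rows, not groups, so a group-level COUNT is invalid there

Fix: Group first with HAVING COUNT(*) >= 2, then COUNT the resulting groups

Corrected query:
SELECT COUNT(*) FROM (SELECT category FROM products GROUP BY category HAVING COUNT(*) >= 2)

Result:
COUNT(*)
--------
2       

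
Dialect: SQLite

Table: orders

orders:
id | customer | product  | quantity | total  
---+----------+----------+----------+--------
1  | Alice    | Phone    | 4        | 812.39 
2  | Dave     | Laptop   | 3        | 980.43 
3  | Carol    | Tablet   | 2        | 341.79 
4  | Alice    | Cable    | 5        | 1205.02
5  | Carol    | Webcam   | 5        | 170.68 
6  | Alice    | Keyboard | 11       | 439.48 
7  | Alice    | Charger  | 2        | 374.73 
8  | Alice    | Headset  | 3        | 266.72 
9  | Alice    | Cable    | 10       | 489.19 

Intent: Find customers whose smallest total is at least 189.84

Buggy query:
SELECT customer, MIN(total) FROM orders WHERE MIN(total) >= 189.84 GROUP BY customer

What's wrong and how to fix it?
Bug: MIN() in WHERE is a misuse of aggregate

Fix: Replace WHERE with HAVING after the GROUP BY

Corrected query:
SELECT customer, MIN(total) FROM orders GROUP BY customer HAVING MIN(total) >= 189.84

Result:
customer | MIN(total)
---------+-----------
Alice    | 266.72    
Dave     | 980.43    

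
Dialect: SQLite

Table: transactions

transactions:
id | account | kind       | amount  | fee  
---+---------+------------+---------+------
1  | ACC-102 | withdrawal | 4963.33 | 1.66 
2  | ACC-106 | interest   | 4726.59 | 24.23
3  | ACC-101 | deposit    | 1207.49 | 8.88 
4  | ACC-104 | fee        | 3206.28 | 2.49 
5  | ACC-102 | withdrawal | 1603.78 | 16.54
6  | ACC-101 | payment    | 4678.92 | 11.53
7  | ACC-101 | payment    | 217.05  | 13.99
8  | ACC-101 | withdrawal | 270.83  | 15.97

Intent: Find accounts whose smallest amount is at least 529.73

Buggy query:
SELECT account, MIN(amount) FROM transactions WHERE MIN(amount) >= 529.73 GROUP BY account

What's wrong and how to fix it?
Bug: Aggregates like MIN are computed per group after WHERE runs

Fix: Replace WHERE with HAVING after the GROUP BY

Corrected query:
SELECT account, MIN(amount) FROM transactions GROUP BY account HAVING MIN(amount) >= 529.73

Result:
account | MIN(amount)
--------+------------
ACC-102 | 1603.78    
ACC-104 | 3206.28    
ACC-106 | 4726.59    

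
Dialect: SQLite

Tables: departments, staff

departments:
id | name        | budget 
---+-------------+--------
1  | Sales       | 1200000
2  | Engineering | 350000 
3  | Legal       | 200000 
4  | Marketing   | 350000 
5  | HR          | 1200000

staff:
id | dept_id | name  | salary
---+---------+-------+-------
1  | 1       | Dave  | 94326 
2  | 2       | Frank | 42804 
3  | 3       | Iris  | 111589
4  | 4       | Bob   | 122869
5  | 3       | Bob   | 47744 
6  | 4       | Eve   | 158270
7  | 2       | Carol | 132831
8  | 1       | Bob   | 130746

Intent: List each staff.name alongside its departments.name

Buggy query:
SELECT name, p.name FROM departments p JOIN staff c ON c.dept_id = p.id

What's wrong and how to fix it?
Bug: 'name' exists in both joined tables, so the database can't tell which one is meant

Fix: Qualify the column with its table alias (c.name)

Corrected query:
SELECT c.name, p.name FROM departments p JOIN staff c ON c.dept_id = p.id

Result:
name  | name       
------+------------
Dave  | Sales      
Frank | Engineering
Iris  | Legal      
Bob   | Marketing  
Bob   | Legal      
Eve   | Marketing  
Carol | Engineering
Bob   | Sales      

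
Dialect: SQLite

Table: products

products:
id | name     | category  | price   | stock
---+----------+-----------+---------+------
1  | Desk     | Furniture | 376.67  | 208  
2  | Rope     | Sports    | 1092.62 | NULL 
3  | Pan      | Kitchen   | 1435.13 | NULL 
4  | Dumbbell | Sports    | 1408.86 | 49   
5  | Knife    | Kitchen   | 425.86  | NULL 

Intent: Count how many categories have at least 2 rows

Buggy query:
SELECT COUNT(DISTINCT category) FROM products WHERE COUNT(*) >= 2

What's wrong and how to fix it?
Bug: WHERE filters individual rows, not groups, so a group-level COUNT is invalid there

Fix: Use a subquery that GROUPs and filters with HAVING, then count its rows

Corrected query:
SELECT COUNT(*) FROM (SELECT category FROM products GROUP BY category HAVING COUNT(*) >= 2)

Result:
COUNT(*)
--------
2       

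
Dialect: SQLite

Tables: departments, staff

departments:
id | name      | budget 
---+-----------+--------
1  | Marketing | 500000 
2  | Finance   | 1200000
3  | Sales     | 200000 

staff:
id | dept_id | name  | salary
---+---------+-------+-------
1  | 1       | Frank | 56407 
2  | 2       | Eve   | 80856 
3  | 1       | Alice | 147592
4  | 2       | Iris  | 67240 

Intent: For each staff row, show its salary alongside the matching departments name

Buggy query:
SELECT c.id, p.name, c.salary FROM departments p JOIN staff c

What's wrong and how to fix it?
Bug: Missing join condition: each staff row is matched to all departments rows instead of just its own

Fix: Specify the join condition linking the foreign key to the parent id

Corrected query:
SELECT c.id, p.name, c.salary FROM departments p JOIN staff c ON c.dept_id = p.id

Result:
id | name      | salary
---+-----------+-------
1  | Marketing | 56407 
2  | Finance   | 80856 
3  | Marketing | 147592
4  | Finance   | 67240 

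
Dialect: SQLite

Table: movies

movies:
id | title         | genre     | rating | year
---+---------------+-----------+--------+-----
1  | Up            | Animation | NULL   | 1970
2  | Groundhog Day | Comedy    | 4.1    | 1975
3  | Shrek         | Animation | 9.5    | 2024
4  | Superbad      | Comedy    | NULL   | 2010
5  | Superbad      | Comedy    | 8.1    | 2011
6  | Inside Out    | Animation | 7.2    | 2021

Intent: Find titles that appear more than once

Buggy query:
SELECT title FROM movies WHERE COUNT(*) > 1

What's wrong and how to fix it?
Bug: WHERE can't reference COUNT(*); aggregates are computed after WHERE

Fix: Group first, then use HAVING for the count condition

Corrected query:
SELECT title FROM movies GROUP BY title HAVING COUNT(*) > 1

Result:
title   
--------
Superbad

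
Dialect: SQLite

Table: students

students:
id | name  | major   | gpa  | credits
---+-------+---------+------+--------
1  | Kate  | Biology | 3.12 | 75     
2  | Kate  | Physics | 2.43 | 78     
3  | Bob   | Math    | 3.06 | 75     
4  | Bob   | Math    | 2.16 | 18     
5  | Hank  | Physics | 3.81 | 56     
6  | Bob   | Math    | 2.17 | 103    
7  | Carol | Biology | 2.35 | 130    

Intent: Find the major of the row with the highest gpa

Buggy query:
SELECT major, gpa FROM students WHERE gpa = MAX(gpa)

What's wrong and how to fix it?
Bug: WHERE is evaluated per row; an aggregate over the whole table isn't defined there

Fix: Wrap MAX in a scalar subquery so WHERE compares against a single value

Corrected query:
SELECT major, gpa FROM students WHERE gpa = (SELECT MAX(gpa) FROM students)

Result:
major   | gpa 
--------+-----
Physics | 3.81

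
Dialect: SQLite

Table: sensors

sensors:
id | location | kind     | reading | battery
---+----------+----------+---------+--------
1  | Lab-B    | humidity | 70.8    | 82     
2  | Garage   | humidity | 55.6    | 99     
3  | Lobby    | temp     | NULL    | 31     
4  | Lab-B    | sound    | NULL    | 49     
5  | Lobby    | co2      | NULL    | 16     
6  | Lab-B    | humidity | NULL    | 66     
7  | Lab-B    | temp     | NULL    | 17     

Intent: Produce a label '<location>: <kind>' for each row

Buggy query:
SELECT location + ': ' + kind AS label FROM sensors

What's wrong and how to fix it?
Bug: SQLite uses || for string concatenation; + coerces text to numbers (yielding 0)

Fix: Replace + with || to concatenate text

Corrected query:
SELECT location || ': ' || kind AS label FROM sensors

Result:
label           
----------------
Lab-B: humidity 
Garage: humidity
Lobby: temp     
Lab-B: sound    
Lobby: co2      
Lab-B: humidity 
Lab-B: temp     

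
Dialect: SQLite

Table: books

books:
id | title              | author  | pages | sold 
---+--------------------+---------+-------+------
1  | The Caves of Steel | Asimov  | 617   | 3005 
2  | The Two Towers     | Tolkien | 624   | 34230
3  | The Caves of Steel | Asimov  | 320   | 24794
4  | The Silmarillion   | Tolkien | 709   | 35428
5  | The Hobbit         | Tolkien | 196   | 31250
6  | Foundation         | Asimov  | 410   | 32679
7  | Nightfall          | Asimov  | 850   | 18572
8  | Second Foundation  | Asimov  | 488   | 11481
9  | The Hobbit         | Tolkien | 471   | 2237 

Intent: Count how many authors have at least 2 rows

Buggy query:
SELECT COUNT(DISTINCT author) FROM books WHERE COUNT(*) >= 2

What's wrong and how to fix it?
Bug: WHERE filters individual rows, not groups, so a group-level COUNT is invalid there

Fix: Use a subquery that GROUPs and filters with HAVING, then count its rows

Corrected query:
SELECT COUNT(*) FROM (SELECT author FROM books GROUP BY author HAVING COUNT(*) >= 2)

Result:
COUNT(*)
--------
2       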